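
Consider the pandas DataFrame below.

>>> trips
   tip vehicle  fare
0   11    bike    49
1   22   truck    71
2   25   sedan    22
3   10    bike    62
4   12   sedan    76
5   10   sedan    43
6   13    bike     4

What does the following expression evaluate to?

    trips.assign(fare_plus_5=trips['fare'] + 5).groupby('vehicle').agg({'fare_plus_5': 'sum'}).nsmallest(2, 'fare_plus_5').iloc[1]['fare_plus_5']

add column fare_plus_5 = trips['fare'] + 5:
   tip vehicle  fare  fare_plus_5
0   11    bike    49           54
1   22   truck    71           76
2   25   sedan    22           27
3   10    bike    62           67
4   12   sedan    76           81
5   10   sedan    43           48
6   13    bike     4            9
group by vehicle, sum of fare_plus_5:
         fare_plus_5
vehicle             
bike             130
sedan            156
truck             76
take 2 rows with smallest fare_plus_5:
         fare_plus_5
vehicle             
truck             76
bike             130

130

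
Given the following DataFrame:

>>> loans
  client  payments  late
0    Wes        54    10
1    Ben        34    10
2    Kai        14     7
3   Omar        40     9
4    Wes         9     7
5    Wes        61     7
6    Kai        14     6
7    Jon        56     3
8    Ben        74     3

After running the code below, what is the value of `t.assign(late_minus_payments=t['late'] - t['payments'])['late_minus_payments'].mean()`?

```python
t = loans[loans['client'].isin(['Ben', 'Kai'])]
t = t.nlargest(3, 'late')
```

filter rows where client in ['Ben', 'Kai']:
  client  payments  late
1    Ben        34    10
2    Kai        14     7
6    Kai        14     6
8    Ben        74     3
take 3 rows with largest late:
  client  payments  late
1    Ben        34    10
2    Kai        14     7
6    Kai        14     6
add column late_minus_payments = t['late'] - t['payments']:
  client  payments  late  late_minus_payments
1    Ben        34    10                  -24
2    Kai        14     7                   -7
6    Kai        14     6                   -8

-13.0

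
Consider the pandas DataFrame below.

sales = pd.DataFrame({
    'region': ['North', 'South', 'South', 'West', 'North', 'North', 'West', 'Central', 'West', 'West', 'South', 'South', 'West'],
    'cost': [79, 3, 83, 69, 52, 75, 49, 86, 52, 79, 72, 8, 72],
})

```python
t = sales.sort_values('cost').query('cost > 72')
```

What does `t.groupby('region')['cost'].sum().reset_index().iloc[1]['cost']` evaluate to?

sort by cost:
     region  cost
1     South     3
11    South     8
6      West    49
4     North    52
8      West    52
3      West    69
10    South    72
12     West    72
5     North    75
0     North    79
9      West    79
2     South    83
7   Central    86
filter rows where cost > 72:
    region  cost
5    North    75
0    North    79
9     West    79
2    South    83
7  Central    86
group by region, sum of cost:
region
Central     86
North      154
South       83
West        79
Name: cost, dtype: int64
reset_index():
    region  cost
0  Central    86
1    North   154
2    South    83
3     West    79
Hence 154.

154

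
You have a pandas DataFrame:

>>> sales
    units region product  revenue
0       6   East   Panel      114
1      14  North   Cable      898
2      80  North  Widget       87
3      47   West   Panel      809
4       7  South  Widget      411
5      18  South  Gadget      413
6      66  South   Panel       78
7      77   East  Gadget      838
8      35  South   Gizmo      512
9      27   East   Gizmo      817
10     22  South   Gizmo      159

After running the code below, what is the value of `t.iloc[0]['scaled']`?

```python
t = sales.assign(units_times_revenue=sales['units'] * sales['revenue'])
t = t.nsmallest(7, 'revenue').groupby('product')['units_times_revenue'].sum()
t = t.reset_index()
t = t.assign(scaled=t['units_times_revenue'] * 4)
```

add column units_times_revenue = sales['units'] * sales['revenue']:
    units region product  revenue  units_times_revenue
0       6   East   Panel      114                  684
1      14  North   Cable      898                12572
2      80  North  Widget       87                 6960
3      47   West   Panel      809                38023
4       7  South  Widget      411                 2877
5      18  South  Gadget      413                 7434
6      66  South   Panel       78                 5148
7      77   East  Gadget      838                64526
8      35  South   Gizmo      512                17920
9      27   East   Gizmo      817                22059
10     22  South   Gizmo      159                 3498
take 7 rows with smallest revenue:
    units region product  revenue  units_times_revenue
6      66  South   Panel       78                 5148
2      80  North  Widget       87                 6960
0       6   East   Panel      114                  684
10     22  South   Gizmo      159                 3498
4       7  South  Widget      411                 2877
5      18  South  Gadget      413                 7434
8      35  South   Gizmo      512                17920
group by product, sum of units_times_revenue:
product
Gadget     7434
Gizmo     21418
Panel      5832
Widget     9837
Name: units_times_revenue, dtype: int64
reset_index():
  product  units_times_revenue
0  Gadget                 7434
1   Gizmo                21418
2   Panel                 5832
3  Widget                 9837
add column scaled = t['units_times_revenue'] * 4:
  product  units_times_revenue  scaled
0  Gadget                 7434   29736
1   Gizmo                21418   85672
2   Panel                 5832   23328
3  Widget                 9837   39348

29736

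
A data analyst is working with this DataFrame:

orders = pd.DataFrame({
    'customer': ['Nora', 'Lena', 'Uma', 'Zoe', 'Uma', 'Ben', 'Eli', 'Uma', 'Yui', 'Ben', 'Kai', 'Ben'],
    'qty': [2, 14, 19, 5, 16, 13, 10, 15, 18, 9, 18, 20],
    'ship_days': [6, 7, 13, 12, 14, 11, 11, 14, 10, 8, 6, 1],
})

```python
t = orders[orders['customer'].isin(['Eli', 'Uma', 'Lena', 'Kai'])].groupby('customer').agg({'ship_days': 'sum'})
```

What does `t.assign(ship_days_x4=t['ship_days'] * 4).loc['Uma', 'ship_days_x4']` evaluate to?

filter rows where customer in ['Eli', 'Uma', 'Lena', 'Kai']:
   customer  qty  ship_days
1      Lena   14          7
2       Uma   19         13
4       Uma   16         14
6       Eli   10         11
7       Uma   15         14
10      Kai   18          6
group by customer, sum of ship_days:
          ship_days
customer           
Eli              11
Kai               6
Lena              7
Uma              41
add column ship_days_x4 = t['ship_days'] * 4:
          ship_days  ship_days_x4
customer                         
Eli              11            44
Kai               6            24
Lena              7            28
Uma              41           164

164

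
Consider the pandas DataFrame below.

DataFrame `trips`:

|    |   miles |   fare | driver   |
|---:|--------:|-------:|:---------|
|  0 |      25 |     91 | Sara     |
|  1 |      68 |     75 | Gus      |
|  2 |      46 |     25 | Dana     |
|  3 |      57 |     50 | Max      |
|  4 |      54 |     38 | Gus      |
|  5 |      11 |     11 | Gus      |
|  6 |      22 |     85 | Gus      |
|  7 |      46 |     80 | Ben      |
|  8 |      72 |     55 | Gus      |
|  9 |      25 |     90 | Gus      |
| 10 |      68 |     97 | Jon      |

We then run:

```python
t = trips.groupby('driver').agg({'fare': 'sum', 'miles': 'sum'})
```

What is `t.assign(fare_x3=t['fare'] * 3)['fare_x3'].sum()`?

2091

group by driver: sum(fare), sum(miles):
        fare  miles
driver             
Ben       80     46
Dana      25     46
Gus      354    252
Jon       97     68
Max       50     57
Sara      91     25
add column fare_x3 = t['fare'] * 3:
        fare  miles  fare_x3
driver                      
Ben       80     46      240
Dana      25     46       75
Gus      354    252     1062
Jon       97     68      291
Max       50     57      150
Sara      91     25      273
Finally, sum of column 'fare_x3' = 2091.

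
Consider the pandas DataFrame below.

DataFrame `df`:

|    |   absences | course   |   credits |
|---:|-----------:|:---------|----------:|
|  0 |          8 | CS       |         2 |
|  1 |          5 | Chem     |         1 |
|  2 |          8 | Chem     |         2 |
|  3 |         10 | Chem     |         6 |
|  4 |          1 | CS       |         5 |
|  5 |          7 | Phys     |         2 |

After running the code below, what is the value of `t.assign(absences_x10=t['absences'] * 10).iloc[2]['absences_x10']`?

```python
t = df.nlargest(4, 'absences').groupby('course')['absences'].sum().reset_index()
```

take 4 rows with largest absences:
   absences course  credits
3        10   Chem        6
0         8     CS        2
2         8   Chem        2
5         7   Phys        2
group by course, sum of absences:
course
CS       8
Chem    18
Phys     7
Name: absences, dtype: int64
reset_index():
  course  absences
0     CS         8
1   Chem        18
2   Phys         7
add column absences_x10 = t['absences'] * 10:
  course  absences  absences_x10
0     CS         8            80
1   Chem        18           180
2   Phys         7            70

70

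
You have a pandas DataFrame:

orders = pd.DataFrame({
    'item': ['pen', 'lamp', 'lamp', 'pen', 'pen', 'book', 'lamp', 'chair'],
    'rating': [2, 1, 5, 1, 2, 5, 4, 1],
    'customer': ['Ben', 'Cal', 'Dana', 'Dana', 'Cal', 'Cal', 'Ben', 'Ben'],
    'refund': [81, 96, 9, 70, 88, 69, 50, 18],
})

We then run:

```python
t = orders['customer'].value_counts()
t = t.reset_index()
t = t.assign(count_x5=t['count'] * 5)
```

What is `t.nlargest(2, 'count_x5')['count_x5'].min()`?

15

value_counts of customer:
customer
Ben     3
Cal     3
Dana    2
Name: count, dtype: int64
reset_index():
  customer  count
0      Ben      3
1      Cal      3
2     Dana      2
add column count_x5 = t['count'] * 5:
  customer  count  count_x5
0      Ben      3        15
1      Cal      3        15
2     Dana      2        10
take 2 rows with largest count_x5:
  customer  count  count_x5
0      Ben      3        15
1      Cal      3        15
Taking the min of column 'count_x5' gives 15.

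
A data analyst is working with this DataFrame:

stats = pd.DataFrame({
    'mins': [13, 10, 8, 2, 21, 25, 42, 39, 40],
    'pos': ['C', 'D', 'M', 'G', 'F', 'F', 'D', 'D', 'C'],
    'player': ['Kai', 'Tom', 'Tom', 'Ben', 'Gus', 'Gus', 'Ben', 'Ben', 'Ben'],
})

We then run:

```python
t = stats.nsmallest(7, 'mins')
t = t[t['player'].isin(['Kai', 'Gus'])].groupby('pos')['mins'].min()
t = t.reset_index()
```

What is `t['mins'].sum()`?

take 7 rows with smallest mins:
   mins pos player
3     2   G    Ben
2     8   M    Tom
1    10   D    Tom
0    13   C    Kai
4    21   F    Gus
5    25   F    Gus
7    39   D    Ben
filter rows where player in ['Kai', 'Gus']:
   mins pos player
0    13   C    Kai
4    21   F    Gus
5    25   F    Gus
group by pos, min of mins:
pos
C    13
F    21
Name: mins, dtype: int64
reset_index():
  pos  mins
0   C    13
1   F    21
Hence 34.

34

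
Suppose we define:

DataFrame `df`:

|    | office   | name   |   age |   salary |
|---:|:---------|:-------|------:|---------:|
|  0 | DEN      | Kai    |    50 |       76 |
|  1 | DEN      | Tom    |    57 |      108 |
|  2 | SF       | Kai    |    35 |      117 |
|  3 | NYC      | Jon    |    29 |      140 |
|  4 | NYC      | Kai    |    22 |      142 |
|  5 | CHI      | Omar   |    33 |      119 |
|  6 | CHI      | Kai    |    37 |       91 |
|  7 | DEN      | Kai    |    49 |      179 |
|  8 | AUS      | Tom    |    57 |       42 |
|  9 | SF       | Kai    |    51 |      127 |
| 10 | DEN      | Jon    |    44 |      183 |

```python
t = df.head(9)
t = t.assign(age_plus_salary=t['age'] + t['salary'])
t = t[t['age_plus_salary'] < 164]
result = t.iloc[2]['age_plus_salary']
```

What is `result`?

152

take first 9 rows:
  office  name  age  salary
0    DEN   Kai   50      76
1    DEN   Tom   57     108
2     SF   Kai   35     117
3    NYC   Jon   29     140
4    NYC   Kai   22     142
5    CHI  Omar   33     119
6    CHI   Kai   37      91
7    DEN   Kai   49     179
8    AUS   Tom   57      42
add column age_plus_salary = t['age'] + t['salary']:
  office  name  age  salary  age_plus_salary
0    DEN   Kai   50      76              126
1    DEN   Tom   57     108              165
2     SF   Kai   35     117              152
3    NYC   Jon   29     140              169
4    NYC   Kai   22     142              164
5    CHI  Omar   33     119              152
6    CHI   Kai   37      91              128
7    DEN   Kai   49     179              228
8    AUS   Tom   57      42               99
filter rows where age_plus_salary < 164:
  office  name  age  salary  age_plus_salary
0    DEN   Kai   50      76              126
2     SF   Kai   35     117              152
5    CHI  Omar   33     119              152
6    CHI   Kai   37      91              128
8    AUS   Tom   57      42               99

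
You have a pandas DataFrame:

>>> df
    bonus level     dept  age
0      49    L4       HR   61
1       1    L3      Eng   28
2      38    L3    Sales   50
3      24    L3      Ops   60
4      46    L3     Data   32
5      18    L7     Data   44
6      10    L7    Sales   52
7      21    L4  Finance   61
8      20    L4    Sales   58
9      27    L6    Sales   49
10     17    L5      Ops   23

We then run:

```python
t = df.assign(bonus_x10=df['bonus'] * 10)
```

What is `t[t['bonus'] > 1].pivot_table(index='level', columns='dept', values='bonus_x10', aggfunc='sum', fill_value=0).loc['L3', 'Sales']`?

380

add column bonus_x10 = df['bonus'] * 10:
    bonus level     dept  age  bonus_x10
0      49    L4       HR   61        490
1       1    L3      Eng   28         10
2      38    L3    Sales   50        380
3      24    L3      Ops   60        240
4      46    L3     Data   32        460
5      18    L7     Data   44        180
6      10    L7    Sales   52        100
7      21    L4  Finance   61        210
8      20    L4    Sales   58        200
9      27    L6    Sales   49        270
10     17    L5      Ops   23        170
filter rows where bonus > 1:
    bonus level     dept  age  bonus_x10
0      49    L4       HR   61        490
2      38    L3    Sales   50        380
3      24    L3      Ops   60        240
4      46    L3     Data   32        460
5      18    L7     Data   44        180
6      10    L7    Sales   52        100
7      21    L4  Finance   61        210
8      20    L4    Sales   58        200
9      27    L6    Sales   49        270
10     17    L5      Ops   23        170
pivot: rows=level, cols=dept, sum(bonus_x10):
dept   Data  Finance   HR  Ops  Sales
level                                
L3      460        0    0  240    380
L4        0      210  490    0    200
L5        0        0    0  170      0
L6        0        0    0    0    270
L7      180        0    0    0    100
Reading off the value at row 'L3', column 'Sales', we get 380.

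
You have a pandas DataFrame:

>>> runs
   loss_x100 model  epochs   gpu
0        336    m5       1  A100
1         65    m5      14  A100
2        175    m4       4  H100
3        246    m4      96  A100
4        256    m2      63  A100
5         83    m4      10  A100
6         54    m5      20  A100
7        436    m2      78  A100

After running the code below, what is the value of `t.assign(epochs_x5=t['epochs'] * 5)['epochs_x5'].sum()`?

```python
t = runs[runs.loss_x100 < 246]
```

240

filter rows where loss_x100 < 246:
   loss_x100 model  epochs   gpu
1         65    m5      14  A100
2        175    m4       4  H100
5         83    m4      10  A100
6         54    m5      20  A100
add column epochs_x5 = t['epochs'] * 5:
   loss_x100 model  epochs   gpu  epochs_x5
1         65    m5      14  A100         70
2        175    m4       4  H100         20
5         83    m4      10  A100         50
6         54    m5      20  A100        100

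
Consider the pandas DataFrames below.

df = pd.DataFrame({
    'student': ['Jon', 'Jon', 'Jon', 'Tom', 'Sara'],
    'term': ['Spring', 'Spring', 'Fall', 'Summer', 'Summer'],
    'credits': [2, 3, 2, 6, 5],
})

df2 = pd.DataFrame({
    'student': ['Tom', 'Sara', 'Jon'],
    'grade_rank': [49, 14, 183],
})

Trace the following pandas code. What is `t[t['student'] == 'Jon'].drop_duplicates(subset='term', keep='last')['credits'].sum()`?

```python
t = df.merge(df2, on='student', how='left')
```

5

merge on 'student' (how='left') → 5 rows:
  student    term  credits  grade_rank
0     Jon  Spring        2         183
1     Jon  Spring        3         183
2     Jon    Fall        2         183
3     Tom  Summer        6          49
4    Sara  Summer        5          14
filter rows where student == 'Jon':
  student    term  credits  grade_rank
0     Jon  Spring        2         183
1     Jon  Spring        3         183
2     Jon    Fall        2         183
drop duplicate term (keep=last):
  student    term  credits  grade_rank
1     Jon  Spring        3         183
2     Jon    Fall        2         183
Taking the sum of column 'credits' gives 5.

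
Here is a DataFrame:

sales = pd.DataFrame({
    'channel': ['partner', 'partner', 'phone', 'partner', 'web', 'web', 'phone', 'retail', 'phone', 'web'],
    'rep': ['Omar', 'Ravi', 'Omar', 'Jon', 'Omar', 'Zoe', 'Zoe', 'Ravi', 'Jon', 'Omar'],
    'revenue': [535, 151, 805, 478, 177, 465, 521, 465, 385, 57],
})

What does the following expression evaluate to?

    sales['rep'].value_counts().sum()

value_counts of rep:
rep
Omar    4
Ravi    2
Jon     2
Zoe     2
Name: count, dtype: int64

10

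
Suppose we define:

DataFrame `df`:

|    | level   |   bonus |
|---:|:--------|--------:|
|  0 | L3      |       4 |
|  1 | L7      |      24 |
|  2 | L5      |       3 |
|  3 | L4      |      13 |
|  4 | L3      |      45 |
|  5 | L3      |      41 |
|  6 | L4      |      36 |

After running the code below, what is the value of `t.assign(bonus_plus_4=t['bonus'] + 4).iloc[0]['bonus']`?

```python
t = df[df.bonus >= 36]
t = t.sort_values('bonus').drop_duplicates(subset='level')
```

36

filter rows where bonus >= 36:
  level  bonus
4    L3     45
5    L3     41
6    L4     36
sort by bonus:
  level  bonus
6    L4     36
5    L3     41
4    L3     45
drop duplicate level (keep=first):
  level  bonus
6    L4     36
5    L3     41
add column bonus_plus_4 = t['bonus'] + 4:
  level  bonus  bonus_plus_4
6    L4     36            40
5    L3     41            45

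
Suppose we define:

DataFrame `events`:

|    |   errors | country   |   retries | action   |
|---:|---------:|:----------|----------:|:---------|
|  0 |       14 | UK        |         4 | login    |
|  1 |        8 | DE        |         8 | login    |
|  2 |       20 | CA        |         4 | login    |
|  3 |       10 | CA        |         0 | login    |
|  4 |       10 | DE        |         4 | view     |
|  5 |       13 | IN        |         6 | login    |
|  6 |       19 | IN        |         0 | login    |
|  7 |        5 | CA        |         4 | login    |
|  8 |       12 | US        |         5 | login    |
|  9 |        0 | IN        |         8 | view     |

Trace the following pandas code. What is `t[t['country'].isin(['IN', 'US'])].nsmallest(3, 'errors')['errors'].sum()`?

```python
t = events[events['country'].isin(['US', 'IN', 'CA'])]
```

25

filter rows where country in ['US', 'IN', 'CA']:
   errors country  retries action
2      20      CA        4  login
3      10      CA        0  login
5      13      IN        6  login
6      19      IN        0  login
7       5      CA        4  login
8      12      US        5  login
9       0      IN        8   view
filter rows where country in ['IN', 'US']:
   errors country  retries action
5      13      IN        6  login
6      19      IN        0  login
8      12      US        5  login
9       0      IN        8   view
take 3 rows with smallest errors:
   errors country  retries action
9       0      IN        8   view
8      12      US        5  login
5      13      IN        6  login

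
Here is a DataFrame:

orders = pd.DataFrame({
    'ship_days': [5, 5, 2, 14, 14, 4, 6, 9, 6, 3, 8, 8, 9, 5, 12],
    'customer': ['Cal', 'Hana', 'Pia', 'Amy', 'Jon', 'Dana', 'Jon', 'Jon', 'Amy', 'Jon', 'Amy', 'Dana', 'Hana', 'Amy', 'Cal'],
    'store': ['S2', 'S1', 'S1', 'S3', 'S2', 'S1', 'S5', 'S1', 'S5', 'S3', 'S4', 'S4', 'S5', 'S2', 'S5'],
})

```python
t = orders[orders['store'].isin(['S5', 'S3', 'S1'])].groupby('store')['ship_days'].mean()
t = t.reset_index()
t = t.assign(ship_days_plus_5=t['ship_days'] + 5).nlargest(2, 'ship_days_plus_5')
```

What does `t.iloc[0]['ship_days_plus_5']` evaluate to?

filter rows where store in ['S5', 'S3', 'S1']:
    ship_days customer store
1           5     Hana    S1
2           2      Pia    S1
3          14      Amy    S3
5           4     Dana    S1
6           6      Jon    S5
7           9      Jon    S1
8           6      Amy    S5
9           3      Jon    S3
12          9     Hana    S5
14         12      Cal    S5
group by store, mean of ship_days:
store
S1    5.00
S3    8.50
S5    8.25
Name: ship_days, dtype: float64
reset_index():
  store  ship_days
0    S1       5.00
1    S3       8.50
2    S5       8.25
add column ship_days_plus_5 = t['ship_days'] + 5:
  store  ship_days  ship_days_plus_5
0    S1       5.00             10.00
1    S3       8.50             13.50
2    S5       8.25             13.25
take 2 rows with largest ship_days_plus_5:
  store  ship_days  ship_days_plus_5
1    S3       8.50             13.50
2    S5       8.25             13.25
So iloc[0]['ship_days_plus_5'] = 13.5.

13.5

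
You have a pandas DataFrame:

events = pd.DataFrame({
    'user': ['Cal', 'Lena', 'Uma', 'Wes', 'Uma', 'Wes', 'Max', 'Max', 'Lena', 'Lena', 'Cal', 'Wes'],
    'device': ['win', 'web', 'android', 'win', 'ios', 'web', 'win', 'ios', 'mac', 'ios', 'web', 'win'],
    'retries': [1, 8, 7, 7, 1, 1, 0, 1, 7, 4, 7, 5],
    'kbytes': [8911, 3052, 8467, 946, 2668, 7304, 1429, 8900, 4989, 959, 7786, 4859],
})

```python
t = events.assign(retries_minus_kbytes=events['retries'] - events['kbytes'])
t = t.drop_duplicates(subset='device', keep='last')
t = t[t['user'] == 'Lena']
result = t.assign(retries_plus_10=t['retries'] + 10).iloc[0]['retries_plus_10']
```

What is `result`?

17

add column retries_minus_kbytes = events['retries'] - events['kbytes']:
    user   device  retries  kbytes  retries_minus_kbytes
0    Cal      win        1    8911                 -8910
1   Lena      web        8    3052                 -3044
2    Uma  android        7    8467                 -8460
3    Wes      win        7     946                  -939
4    Uma      ios        1    2668                 -2667
5    Wes      web        1    7304                 -7303
6    Max      win        0    1429                 -1429
7    Max      ios        1    8900                 -8899
8   Lena      mac        7    4989                 -4982
9   Lena      ios        4     959                  -955
10   Cal      web        7    7786                 -7779
11   Wes      win        5    4859                 -4854
drop duplicate device (keep=last):
    user   device  retries  kbytes  retries_minus_kbytes
2    Uma  android        7    8467                 -8460
8   Lena      mac        7    4989                 -4982
9   Lena      ios        4     959                  -955
10   Cal      web        7    7786                 -7779
11   Wes      win        5    4859                 -4854
filter rows where user == 'Lena':
   user device  retries  kbytes  retries_minus_kbytes
8  Lena    mac        7    4989                 -4982
9  Lena    ios        4     959                  -955
add column retries_plus_10 = t['retries'] + 10:
   user device  retries  kbytes  retries_minus_kbytes  retries_plus_10
8  Lena    mac        7    4989                 -4982               17
9  Lena    ios        4     959                  -955               14
Then the value at position 0, column 'retries_plus_10': 17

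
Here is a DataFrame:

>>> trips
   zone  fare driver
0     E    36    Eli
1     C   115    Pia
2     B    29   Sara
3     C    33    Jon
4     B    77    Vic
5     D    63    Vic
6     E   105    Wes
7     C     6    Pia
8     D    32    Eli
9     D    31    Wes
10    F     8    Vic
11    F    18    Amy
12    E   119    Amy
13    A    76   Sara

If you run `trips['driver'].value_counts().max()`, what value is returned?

value_counts of driver:
driver
Vic     3
Eli     2
Pia     2
Sara    2
Wes     2
Amy     2
Jon     1
Name: count, dtype: int64
So max() = 3.

3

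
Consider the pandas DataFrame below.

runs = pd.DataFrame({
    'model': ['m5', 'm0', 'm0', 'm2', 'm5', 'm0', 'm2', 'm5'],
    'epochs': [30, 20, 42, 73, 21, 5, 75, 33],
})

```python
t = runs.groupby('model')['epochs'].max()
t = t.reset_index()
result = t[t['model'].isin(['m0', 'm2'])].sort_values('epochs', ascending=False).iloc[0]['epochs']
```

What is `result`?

group by model, max of epochs:
model
m0    42
m2    75
m5    33
Name: epochs, dtype: int64
reset_index():
  model  epochs
0    m0      42
1    m2      75
2    m5      33
filter rows where model in ['m0', 'm2']:
  model  epochs
0    m0      42
1    m2      75
sort by epochs descending:
  model  epochs
1    m2      75
0    m0      42
Then the value at position 0, column 'epochs': 75

75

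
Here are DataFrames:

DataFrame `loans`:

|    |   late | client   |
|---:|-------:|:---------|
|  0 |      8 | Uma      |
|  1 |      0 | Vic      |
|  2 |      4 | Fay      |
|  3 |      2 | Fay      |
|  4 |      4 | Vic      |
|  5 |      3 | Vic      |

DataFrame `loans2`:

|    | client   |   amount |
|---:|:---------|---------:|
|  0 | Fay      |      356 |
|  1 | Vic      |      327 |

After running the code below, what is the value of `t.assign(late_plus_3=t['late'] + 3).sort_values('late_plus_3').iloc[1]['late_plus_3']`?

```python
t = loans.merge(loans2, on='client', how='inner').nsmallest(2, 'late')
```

5

merge on 'client' (how='inner') → 5 rows:
   late client  amount
0     0    Vic     327
1     4    Fay     356
2     2    Fay     356
3     4    Vic     327
4     3    Vic     327
take 2 rows with smallest late:
   late client  amount
0     0    Vic     327
2     2    Fay     356
add column late_plus_3 = t['late'] + 3:
   late client  amount  late_plus_3
0     0    Vic     327            3
2     2    Fay     356            5
sort by late_plus_3:
   late client  amount  late_plus_3
0     0    Vic     327            3
2     2    Fay     356            5
Then the value at position 1, column 'late_plus_3': 5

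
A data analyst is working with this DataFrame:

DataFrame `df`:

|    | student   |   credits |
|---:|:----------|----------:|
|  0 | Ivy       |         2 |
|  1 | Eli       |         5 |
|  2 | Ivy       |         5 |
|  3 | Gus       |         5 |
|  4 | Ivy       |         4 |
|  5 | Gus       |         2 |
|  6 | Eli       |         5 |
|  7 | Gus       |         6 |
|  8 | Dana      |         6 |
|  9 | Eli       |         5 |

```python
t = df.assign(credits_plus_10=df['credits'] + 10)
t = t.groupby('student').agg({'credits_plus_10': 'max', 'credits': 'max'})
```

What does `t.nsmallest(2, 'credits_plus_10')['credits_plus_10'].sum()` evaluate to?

add column credits_plus_10 = df['credits'] + 10:
  student  credits  credits_plus_10
0     Ivy        2               12
1     Eli        5               15
2     Ivy        5               15
3     Gus        5               15
4     Ivy        4               14
5     Gus        2               12
6     Eli        5               15
7     Gus        6               16
8    Dana        6               16
9     Eli        5               15
group by student: max(credits_plus_10), max(credits):
         credits_plus_10  credits
student                          
Dana                  16        6
Eli                   15        5
Gus                   16        6
Ivy                   15        5
take 2 rows with smallest credits_plus_10:
         credits_plus_10  credits
student                          
Eli                   15        5
Ivy                   15        5
Reading off the sum of column 'credits_plus_10', we get 30.

30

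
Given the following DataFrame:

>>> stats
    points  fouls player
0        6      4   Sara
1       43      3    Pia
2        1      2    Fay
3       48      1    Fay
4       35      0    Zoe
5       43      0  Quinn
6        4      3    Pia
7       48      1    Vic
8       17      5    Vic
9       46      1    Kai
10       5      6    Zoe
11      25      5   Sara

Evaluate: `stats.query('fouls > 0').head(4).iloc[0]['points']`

filter rows where fouls > 0:
    points  fouls player
0        6      4   Sara
1       43      3    Pia
2        1      2    Fay
3       48      1    Fay
6        4      3    Pia
7       48      1    Vic
8       17      5    Vic
9       46      1    Kai
10       5      6    Zoe
11      25      5   Sara
take first 4 rows:
   points  fouls player
0       6      4   Sara
1      43      3    Pia
2       1      2    Fay
3      48      1    Fay
Finally, value at position 0, column 'points' = 6.

6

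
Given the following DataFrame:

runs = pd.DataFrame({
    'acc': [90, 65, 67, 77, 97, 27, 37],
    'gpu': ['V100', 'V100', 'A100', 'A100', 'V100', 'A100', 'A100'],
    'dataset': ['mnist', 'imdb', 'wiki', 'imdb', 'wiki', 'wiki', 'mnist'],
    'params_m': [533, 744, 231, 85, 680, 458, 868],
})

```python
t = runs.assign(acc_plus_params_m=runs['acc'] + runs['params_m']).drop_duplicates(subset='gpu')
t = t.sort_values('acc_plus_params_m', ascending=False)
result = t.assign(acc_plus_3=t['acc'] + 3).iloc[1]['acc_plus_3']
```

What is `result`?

add column acc_plus_params_m = runs['acc'] + runs['params_m']:
   acc   gpu dataset  params_m  acc_plus_params_m
0   90  V100   mnist       533                623
1   65  V100    imdb       744                809
2   67  A100    wiki       231                298
3   77  A100    imdb        85                162
4   97  V100    wiki       680                777
5   27  A100    wiki       458                485
6   37  A100   mnist       868                905
drop duplicate gpu (keep=first):
   acc   gpu dataset  params_m  acc_plus_params_m
0   90  V100   mnist       533                623
2   67  A100    wiki       231                298
sort by acc_plus_params_m descending:
   acc   gpu dataset  params_m  acc_plus_params_m
0   90  V100   mnist       533                623
2   67  A100    wiki       231                298
add column acc_plus_3 = t['acc'] + 3:
   acc   gpu dataset  params_m  acc_plus_params_m  acc_plus_3
0   90  V100   mnist       533                623          93
2   67  A100    wiki       231                298          70
Reading off the value at position 1, column 'acc_plus_3', we get 70.

70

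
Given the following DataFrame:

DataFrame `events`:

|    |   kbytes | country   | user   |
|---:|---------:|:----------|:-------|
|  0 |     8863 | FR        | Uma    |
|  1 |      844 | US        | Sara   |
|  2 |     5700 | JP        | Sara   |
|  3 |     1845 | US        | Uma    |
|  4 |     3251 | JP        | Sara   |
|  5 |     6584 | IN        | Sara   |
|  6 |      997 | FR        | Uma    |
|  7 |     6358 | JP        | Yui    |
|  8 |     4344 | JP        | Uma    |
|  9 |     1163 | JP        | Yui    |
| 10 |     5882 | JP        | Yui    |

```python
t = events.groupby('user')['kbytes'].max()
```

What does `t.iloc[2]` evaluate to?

group by user, max of kbytes:
user
Sara    6584
Uma     8863
Yui     6358
Name: kbytes, dtype: int64

6358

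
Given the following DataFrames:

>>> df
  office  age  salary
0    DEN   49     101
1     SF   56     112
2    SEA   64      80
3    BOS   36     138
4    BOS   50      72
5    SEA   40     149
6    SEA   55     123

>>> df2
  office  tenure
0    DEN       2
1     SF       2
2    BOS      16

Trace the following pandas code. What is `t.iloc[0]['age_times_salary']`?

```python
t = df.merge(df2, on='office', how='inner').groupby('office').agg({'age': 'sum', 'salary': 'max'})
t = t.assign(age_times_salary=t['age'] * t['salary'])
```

11868

merge on 'office' (how='inner') → 4 rows:
  office  age  salary  tenure
0    DEN   49     101       2
1     SF   56     112       2
2    BOS   36     138      16
3    BOS   50      72      16
group by office: sum(age), max(salary):
        age  salary
office             
BOS      86     138
DEN      49     101
SF       56     112
add column age_times_salary = t['age'] * t['salary']:
        age  salary  age_times_salary
office                               
BOS      86     138             11868
DEN      49     101              4949
SF       56     112              6272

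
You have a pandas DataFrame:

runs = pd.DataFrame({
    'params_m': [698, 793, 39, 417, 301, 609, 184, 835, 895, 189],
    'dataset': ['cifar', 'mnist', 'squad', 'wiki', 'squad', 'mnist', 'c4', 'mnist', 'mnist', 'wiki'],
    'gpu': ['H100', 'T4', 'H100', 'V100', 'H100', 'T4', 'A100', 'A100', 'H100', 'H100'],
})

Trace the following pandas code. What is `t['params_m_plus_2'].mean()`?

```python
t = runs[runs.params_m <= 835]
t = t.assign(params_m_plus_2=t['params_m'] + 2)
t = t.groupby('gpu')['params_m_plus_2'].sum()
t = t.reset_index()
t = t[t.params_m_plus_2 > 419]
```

filter rows where params_m <= 835:
   params_m dataset   gpu
0       698   cifar  H100
1       793   mnist    T4
2        39   squad  H100
3       417    wiki  V100
4       301   squad  H100
5       609   mnist    T4
6       184      c4  A100
7       835   mnist  A100
9       189    wiki  H100
add column params_m_plus_2 = t['params_m'] + 2:
   params_m dataset   gpu  params_m_plus_2
0       698   cifar  H100              700
1       793   mnist    T4              795
2        39   squad  H100               41
3       417    wiki  V100              419
4       301   squad  H100              303
5       609   mnist    T4              611
6       184      c4  A100              186
7       835   mnist  A100              837
9       189    wiki  H100              191
group by gpu, sum of params_m_plus_2:
gpu
A100    1023
H100    1235
T4      1406
V100     419
Name: params_m_plus_2, dtype: int64
reset_index():
    gpu  params_m_plus_2
0  A100             1023
1  H100             1235
2    T4             1406
3  V100              419
filter rows where params_m_plus_2 > 419:
    gpu  params_m_plus_2
0  A100             1023
1  H100             1235
2    T4             1406
The mean of column 'params_m_plus_2' is 1221.33333333.

1221.33333333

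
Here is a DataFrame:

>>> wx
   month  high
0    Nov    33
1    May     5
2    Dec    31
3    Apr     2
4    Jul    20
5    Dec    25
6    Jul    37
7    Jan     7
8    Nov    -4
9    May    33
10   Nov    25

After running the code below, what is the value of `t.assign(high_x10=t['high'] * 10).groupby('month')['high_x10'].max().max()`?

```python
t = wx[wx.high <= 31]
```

filter rows where high <= 31:
   month  high
1    May     5
2    Dec    31
3    Apr     2
4    Jul    20
5    Dec    25
7    Jan     7
8    Nov    -4
10   Nov    25
add column high_x10 = t['high'] * 10:
   month  high  high_x10
1    May     5        50
2    Dec    31       310
3    Apr     2        20
4    Jul    20       200
5    Dec    25       250
7    Jan     7        70
8    Nov    -4       -40
10   Nov    25       250
group by month, max of high_x10:
month
Apr     20
Dec    310
Jan     70
Jul    200
May     50
Nov    250
Name: high_x10, dtype: int64
Then the max of the resulting series: 310

310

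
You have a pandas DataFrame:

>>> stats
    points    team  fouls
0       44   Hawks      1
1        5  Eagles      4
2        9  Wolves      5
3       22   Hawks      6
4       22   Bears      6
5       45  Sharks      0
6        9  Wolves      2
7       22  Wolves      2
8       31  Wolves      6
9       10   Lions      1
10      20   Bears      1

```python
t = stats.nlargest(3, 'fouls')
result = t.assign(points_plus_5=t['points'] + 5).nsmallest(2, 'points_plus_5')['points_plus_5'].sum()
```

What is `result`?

54

take 3 rows with largest fouls:
   points    team  fouls
3      22   Hawks      6
4      22   Bears      6
8      31  Wolves      6
add column points_plus_5 = t['points'] + 5:
   points    team  fouls  points_plus_5
3      22   Hawks      6             27
4      22   Bears      6             27
8      31  Wolves      6             36
take 2 rows with smallest points_plus_5:
   points   team  fouls  points_plus_5
3      22  Hawks      6             27
4      22  Bears      6             27
Finally, sum of column 'points_plus_5' = 54.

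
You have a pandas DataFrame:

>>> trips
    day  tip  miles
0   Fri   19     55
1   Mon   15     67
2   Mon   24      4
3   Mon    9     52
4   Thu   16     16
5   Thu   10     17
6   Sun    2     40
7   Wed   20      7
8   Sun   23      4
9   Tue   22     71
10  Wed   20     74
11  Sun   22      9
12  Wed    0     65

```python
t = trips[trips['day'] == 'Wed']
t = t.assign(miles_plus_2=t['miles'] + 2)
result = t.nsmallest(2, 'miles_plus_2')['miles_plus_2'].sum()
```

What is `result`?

filter rows where day == 'Wed':
    day  tip  miles
7   Wed   20      7
10  Wed   20     74
12  Wed    0     65
add column miles_plus_2 = t['miles'] + 2:
    day  tip  miles  miles_plus_2
7   Wed   20      7             9
10  Wed   20     74            76
12  Wed    0     65            67
take 2 rows with smallest miles_plus_2:
    day  tip  miles  miles_plus_2
7   Wed   20      7             9
12  Wed    0     65            67

76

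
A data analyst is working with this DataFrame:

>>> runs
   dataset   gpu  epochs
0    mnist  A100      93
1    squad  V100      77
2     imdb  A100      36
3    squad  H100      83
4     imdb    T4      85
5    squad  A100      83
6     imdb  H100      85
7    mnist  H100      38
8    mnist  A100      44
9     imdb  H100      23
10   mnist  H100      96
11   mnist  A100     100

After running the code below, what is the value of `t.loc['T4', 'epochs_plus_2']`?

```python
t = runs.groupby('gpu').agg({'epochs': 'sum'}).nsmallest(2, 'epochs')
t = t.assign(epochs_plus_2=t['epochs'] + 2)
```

87

group by gpu, sum of epochs:
      epochs
gpu         
A100     356
H100     325
T4        85
V100      77
take 2 rows with smallest epochs:
      epochs
gpu         
V100      77
T4        85
add column epochs_plus_2 = t['epochs'] + 2:
      epochs  epochs_plus_2
gpu                        
V100      77             79
T4        85             87
Finally, value at row 'T4', column 'epochs_plus_2' = 87.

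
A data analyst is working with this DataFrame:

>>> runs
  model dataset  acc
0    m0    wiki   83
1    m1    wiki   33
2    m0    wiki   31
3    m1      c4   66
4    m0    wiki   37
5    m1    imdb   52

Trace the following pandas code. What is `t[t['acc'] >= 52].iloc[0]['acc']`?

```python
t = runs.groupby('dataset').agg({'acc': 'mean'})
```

group by dataset, mean of acc:
          acc
dataset      
c4       66.0
imdb     52.0
wiki     46.0
filter rows where acc >= 52:
          acc
dataset      
c4       66.0
imdb     52.0
The value at position 0, column 'acc' is 66.0.

66.0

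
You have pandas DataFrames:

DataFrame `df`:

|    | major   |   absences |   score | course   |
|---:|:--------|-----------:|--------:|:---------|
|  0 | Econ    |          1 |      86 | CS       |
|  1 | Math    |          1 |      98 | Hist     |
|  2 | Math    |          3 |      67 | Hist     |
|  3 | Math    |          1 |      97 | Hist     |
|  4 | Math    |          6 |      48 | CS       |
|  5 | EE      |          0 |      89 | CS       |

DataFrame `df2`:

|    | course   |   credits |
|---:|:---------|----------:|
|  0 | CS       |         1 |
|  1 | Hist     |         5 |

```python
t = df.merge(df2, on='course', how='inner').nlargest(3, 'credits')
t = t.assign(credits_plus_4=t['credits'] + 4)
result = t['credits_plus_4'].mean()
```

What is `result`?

merge on 'course' (how='inner') → 6 rows:
  major  absences  score course  credits
0  Econ         1     86     CS        1
1  Math         1     98   Hist        5
2  Math         3     67   Hist        5
3  Math         1     97   Hist        5
4  Math         6     48     CS        1
5    EE         0     89     CS        1
take 3 rows with largest credits:
  major  absences  score course  credits
1  Math         1     98   Hist        5
2  Math         3     67   Hist        5
3  Math         1     97   Hist        5
add column credits_plus_4 = t['credits'] + 4:
  major  absences  score course  credits  credits_plus_4
1  Math         1     98   Hist        5               9
2  Math         3     67   Hist        5               9
3  Math         1     97   Hist        5               9
The mean of column 'credits_plus_4' is 9.0.

9.0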